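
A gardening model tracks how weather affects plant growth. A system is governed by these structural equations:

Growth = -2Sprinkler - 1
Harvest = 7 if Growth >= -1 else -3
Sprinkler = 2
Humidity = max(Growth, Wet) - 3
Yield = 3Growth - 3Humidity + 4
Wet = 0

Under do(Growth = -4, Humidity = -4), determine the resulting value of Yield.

Setting Growth = -4, Humidity = -4 by intervention discards those variables' equations.
Yield = 3Growth - 3Humidity + 4  [with Growth=-4, Humidity=-4]  = 4

4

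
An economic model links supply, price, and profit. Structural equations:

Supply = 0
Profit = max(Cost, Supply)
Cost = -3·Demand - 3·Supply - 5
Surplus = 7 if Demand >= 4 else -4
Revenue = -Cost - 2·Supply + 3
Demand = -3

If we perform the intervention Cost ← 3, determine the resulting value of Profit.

do(Cost=3) replaces the equation Cost = -3·Demand - 3·Supply - 5 with the constant Cost = 3.
Profit = max(Cost, Supply)  [with Cost=3, Supply=0]  = 3

3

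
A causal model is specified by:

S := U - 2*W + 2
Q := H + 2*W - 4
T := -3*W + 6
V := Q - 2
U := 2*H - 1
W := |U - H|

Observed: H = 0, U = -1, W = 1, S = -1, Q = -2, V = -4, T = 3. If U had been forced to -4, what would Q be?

do(U=-4) replaces the equation U := 2*H - 1 with the constant U = -4.
W = |U - H|  [with U=-4, H=0]  = 4
Q = H + 2*W - 4  [with H=0, W=4]  = 4

4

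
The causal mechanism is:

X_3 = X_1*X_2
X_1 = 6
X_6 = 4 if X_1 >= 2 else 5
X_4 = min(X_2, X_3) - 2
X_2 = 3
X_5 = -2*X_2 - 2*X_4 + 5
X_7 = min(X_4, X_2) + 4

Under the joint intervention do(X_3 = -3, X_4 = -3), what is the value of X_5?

Setting X_3 = -3, X_4 = -3 by intervention discards those variables' equations.
X_5 = -2*X_2 - 2*X_4 + 5  [with X_2=3, X_4=-3]  = 5

5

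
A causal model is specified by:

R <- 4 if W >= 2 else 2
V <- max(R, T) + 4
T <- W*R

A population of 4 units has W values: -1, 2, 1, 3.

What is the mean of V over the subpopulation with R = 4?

14

Observing R=4 restricts to units where R's equation naturally yields 4: W ∈ {2, 3}. In that subpopulation V = 12, 16, mean 14.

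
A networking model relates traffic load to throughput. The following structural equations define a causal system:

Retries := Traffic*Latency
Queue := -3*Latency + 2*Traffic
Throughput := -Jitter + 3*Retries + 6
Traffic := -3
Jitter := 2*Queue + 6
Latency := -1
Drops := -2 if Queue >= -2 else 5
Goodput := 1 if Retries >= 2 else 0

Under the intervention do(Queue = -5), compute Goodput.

1

The intervention breaks the incoming arrows to Queue: Queue := -3*Latency + 2*Traffic no longer applies, and Queue = -5.
Since Goodput is not a descendant of the intervened variable, it is unaffected.
Retries = Traffic*Latency  [with Traffic=-3, Latency=-1]  = 3
Goodput = 1 if Retries >= 2 else 0  [with Retries=3]  = 1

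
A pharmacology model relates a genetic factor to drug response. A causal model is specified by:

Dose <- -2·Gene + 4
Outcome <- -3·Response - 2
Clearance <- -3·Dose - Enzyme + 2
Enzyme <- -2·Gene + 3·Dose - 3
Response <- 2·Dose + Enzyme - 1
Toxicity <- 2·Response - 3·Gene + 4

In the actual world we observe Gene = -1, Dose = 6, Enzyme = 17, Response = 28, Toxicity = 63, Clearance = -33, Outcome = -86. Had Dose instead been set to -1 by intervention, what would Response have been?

-7

Under do(Dose=-1), the mechanism Dose <- -2·Gene + 4 is discarded; Dose is fixed at -1.
Enzyme = -2·Gene + 3·Dose - 3  [with Gene=-1, Dose=-1]  = -4
Response = 2·Dose + Enzyme - 1  [with Dose=-1, Enzyme=-4]  = -7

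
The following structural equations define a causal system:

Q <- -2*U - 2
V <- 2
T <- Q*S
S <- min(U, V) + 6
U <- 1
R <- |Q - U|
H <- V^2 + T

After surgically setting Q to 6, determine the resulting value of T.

42

The intervention breaks the incoming arrows to Q: Q <- -2*U - 2 no longer applies, and Q = 6.
S = min(U, V) + 6  [with U=1, V=2]  = 7
T = Q*S  [with Q=6, S=7]  = 42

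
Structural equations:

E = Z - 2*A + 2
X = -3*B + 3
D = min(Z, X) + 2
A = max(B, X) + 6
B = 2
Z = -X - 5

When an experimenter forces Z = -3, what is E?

-17

Intervening sets Z = -3 and removes its equation (Z = -X - 5).
X = -3*B + 3  [with B=2]  = -3
A = max(B, X) + 6  [with B=2, X=-3]  = 8
E = Z - 2*A + 2  [with Z=-3, A=8]  = -17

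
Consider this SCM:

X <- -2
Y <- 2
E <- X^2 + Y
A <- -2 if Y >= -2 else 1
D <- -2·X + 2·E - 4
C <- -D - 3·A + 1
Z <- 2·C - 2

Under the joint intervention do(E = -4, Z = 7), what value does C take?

15

Under do(E = -4, Z = 7), each intervened variable's structural equation is replaced by its fixed value.
A = -2 if Y >= -2 else 1  [with Y=2]  = -2
D = -2·X + 2·E - 4  [with X=-2, E=-4]  = -8
C = -D - 3·A + 1  [with D=-8, A=-2]  = 15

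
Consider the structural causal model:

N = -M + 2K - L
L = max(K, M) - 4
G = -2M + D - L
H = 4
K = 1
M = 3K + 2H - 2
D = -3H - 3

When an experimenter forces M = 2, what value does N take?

2

The intervention breaks the incoming arrows to M: M = 3K + 2H - 2 no longer applies, and M = 2.
L = max(K, M) - 4  [with K=1, M=2]  = -2
N = -M + 2K - L  [with M=2, K=1, L=-2]  = 2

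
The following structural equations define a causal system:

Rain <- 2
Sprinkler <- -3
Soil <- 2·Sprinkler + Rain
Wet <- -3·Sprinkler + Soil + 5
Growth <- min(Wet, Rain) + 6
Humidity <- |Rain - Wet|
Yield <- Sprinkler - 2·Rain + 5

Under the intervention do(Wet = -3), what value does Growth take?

3

Intervening sets Wet = -3 and removes its equation (Wet <- -3·Sprinkler + Soil + 5).
Growth = min(Wet, Rain) + 6  [with Wet=-3, Rain=2]  = 3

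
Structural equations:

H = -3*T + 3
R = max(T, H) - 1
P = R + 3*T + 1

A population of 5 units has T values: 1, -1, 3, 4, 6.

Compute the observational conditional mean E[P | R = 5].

13.5

E[P|R=5] averages over only the 2 units with R=5 (T = -1, 6): P = 3, 24, mean 13.5.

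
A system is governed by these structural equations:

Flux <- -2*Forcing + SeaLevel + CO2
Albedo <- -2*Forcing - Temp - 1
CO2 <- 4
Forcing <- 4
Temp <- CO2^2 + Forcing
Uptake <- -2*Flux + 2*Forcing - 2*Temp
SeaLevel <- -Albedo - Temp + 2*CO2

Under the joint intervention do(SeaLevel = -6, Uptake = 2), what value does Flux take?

-10

Under do(SeaLevel = -6, Uptake = 2), each intervened variable's structural equation is replaced by its fixed value.
Flux = -2*Forcing + SeaLevel + CO2  [with Forcing=4, SeaLevel=-6, CO2=4]  = -10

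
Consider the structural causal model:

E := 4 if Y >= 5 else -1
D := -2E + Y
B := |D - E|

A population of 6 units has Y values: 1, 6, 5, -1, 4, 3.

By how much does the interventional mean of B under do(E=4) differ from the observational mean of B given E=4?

do(E=4) breaks E's dependence on Y. With E=4 fixed, B across the units is 11, 6, 7, 13, 8, 9, mean 9.
Conditioning on E=4 selects the 2 unit(s) with Y ∈ {6, 5}. Their B values: 6, 7. Mean = 6.5.
Difference = 9 − 6.5 = 2.5.

2.5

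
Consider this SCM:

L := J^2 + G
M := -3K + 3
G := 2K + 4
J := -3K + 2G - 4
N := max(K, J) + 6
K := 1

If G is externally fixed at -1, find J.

The intervention breaks the incoming arrows to G: G := 2K + 4 no longer applies, and G = -1.
J = -3K + 2G - 4  [with K=1, G=-1]  = -9

-9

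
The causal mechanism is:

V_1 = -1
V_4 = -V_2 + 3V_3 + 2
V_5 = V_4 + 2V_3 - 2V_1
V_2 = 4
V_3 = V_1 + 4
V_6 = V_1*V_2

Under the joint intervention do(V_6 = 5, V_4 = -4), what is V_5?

Setting V_6 = 5, V_4 = -4 by intervention discards those variables' equations.
V_3 = V_1 + 4  [with V_1=-1]  = 3
V_5 = V_4 + 2V_3 - 2V_1  [with V_4=-4, V_3=3, V_1=-1]  = 4

4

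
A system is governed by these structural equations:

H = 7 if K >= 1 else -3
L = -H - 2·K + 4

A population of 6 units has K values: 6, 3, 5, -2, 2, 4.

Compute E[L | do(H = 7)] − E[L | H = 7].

2

Under do(H=7), H's equation is replaced by H=7 for every unit. Per-unit L: -15, -9, -13, 1, -7, -11. Mean = -9.
E[L|H=7] averages over only the 5 units with H=7 (K = 6, 3, 5, 2, 4): L = -15, -9, -13, -7, -11, mean -11.
Difference = -9 − (-11) = 2.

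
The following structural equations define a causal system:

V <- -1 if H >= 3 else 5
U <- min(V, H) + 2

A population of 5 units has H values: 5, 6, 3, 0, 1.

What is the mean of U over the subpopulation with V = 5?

Observing V=5 restricts to units where V's equation naturally yields 5: H ∈ {0, 1}. In that subpopulation U = 2, 3, mean 2.5.

2.5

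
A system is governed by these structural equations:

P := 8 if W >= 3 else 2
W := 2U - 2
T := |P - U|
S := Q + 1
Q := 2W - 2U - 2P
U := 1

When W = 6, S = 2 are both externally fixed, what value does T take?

Setting W = 6, S = 2 by intervention discards those variables' equations.
P = 8 if W >= 3 else 2  [with W=6]  = 8
T = |P - U|  [with P=8, U=1]  = 7

7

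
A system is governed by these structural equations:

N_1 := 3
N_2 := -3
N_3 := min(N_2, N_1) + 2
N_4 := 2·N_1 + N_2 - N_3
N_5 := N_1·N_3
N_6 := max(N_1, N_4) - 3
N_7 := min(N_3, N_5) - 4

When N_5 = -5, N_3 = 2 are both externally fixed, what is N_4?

Under do(N_5 = -5, N_3 = 2), each intervened variable's structural equation is replaced by its fixed value.
N_4 = 2·N_1 + N_2 - N_3  [with N_1=3, N_2=-3, N_3=2]  = 1

1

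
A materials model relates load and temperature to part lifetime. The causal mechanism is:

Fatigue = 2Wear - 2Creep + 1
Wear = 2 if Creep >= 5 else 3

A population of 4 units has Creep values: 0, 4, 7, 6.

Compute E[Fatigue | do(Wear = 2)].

Every unit gets Wear=2 under the intervention. Fatigue values become 5, -3, -9, -7; E[Fatigue|do(Wear=2)] = -3.5.

-3.5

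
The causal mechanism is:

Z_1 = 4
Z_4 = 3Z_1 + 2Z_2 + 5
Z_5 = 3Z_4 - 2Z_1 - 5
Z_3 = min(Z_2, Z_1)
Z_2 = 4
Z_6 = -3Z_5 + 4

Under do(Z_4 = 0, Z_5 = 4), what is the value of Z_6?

-8

The joint intervention fixes Z_4 = 0, Z_5 = 4, removing each variable's own equation.
Z_6 = -3Z_5 + 4  [with Z_5=4]  = -8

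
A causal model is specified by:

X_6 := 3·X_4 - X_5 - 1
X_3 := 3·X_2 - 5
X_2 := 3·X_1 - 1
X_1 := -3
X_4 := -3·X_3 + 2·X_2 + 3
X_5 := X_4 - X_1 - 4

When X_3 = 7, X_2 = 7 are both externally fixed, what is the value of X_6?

Setting X_3 = 7, X_2 = 7 by intervention discards those variables' equations.
X_4 = -3·X_3 + 2·X_2 + 3  [with X_3=7, X_2=7]  = -4
X_5 = X_4 - X_1 - 4  [with X_4=-4, X_1=-3]  = -5
X_6 = 3·X_4 - X_5 - 1  [with X_4=-4, X_5=-5]  = -8

-8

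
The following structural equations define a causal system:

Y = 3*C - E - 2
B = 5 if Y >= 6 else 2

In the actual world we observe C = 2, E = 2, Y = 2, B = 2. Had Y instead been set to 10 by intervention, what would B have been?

5

The intervention breaks the incoming arrows to Y: Y = 3*C - E - 2 no longer applies, and Y = 10.
B = 5 if Y >= 6 else 2  [with Y=10]  = 5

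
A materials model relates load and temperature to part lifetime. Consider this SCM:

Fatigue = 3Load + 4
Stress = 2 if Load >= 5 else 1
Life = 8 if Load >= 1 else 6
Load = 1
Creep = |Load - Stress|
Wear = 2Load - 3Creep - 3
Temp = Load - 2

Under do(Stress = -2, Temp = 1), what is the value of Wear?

-10

Under do(Stress = -2, Temp = 1), each intervened variable's structural equation is replaced by its fixed value.
Creep = |Load - Stress|  [with Load=1, Stress=-2]  = 3
Wear = 2Load - 3Creep - 3  [with Load=1, Creep=3]  = -10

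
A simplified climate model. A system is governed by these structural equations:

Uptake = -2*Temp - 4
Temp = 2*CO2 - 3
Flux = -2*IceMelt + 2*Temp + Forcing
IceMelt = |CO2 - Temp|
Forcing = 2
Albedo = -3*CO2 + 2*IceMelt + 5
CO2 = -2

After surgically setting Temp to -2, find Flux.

The intervention breaks the incoming arrows to Temp: Temp = 2*CO2 - 3 no longer applies, and Temp = -2.
IceMelt = |CO2 - Temp|  [with CO2=-2, Temp=-2]  = 0
Flux = -2*IceMelt + 2*Temp + Forcing  [with IceMelt=0, Temp=-2, Forcing=2]  = -2

-2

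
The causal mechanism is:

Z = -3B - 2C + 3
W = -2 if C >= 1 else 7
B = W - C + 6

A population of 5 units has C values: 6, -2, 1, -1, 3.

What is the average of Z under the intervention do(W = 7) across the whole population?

-34.6

Every unit gets W=7 under the intervention. Z values become -30, -38, -35, -37, -33; E[Z|do(W=7)] = -34.6.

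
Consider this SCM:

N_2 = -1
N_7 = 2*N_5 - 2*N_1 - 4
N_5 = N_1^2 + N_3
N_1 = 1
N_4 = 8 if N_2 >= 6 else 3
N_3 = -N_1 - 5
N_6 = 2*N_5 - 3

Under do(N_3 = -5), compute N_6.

The intervention breaks the incoming arrows to N_3: N_3 = -N_1 - 5 no longer applies, and N_3 = -5.
N_5 = N_1^2 + N_3  [with N_1=1, N_3=-5]  = -4
N_6 = 2*N_5 - 3  [with N_5=-4]  = -11

-11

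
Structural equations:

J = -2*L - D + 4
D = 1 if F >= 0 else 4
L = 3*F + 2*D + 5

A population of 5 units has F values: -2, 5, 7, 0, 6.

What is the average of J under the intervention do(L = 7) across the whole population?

Every unit gets L=7 under the intervention. J values become -14, -11, -11, -11, -11; E[J|do(L=7)] = -11.6.

-11.6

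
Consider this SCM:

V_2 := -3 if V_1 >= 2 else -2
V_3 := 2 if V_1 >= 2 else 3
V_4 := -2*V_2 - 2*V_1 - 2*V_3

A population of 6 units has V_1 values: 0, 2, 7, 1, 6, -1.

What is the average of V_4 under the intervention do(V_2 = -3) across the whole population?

-4

Under do(V_2=-3), V_2's equation is replaced by V_2=-3 for every unit. Per-unit V_4: 0, -2, -12, -2, -10, 2. Mean = -4.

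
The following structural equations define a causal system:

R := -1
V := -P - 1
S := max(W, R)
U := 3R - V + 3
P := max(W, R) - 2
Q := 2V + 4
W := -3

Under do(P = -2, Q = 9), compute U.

Under do(P = -2, Q = 9), each intervened variable's structural equation is replaced by its fixed value.
V = -P - 1  [with P=-2]  = 1
U = 3R - V + 3  [with R=-1, V=1]  = -1

-1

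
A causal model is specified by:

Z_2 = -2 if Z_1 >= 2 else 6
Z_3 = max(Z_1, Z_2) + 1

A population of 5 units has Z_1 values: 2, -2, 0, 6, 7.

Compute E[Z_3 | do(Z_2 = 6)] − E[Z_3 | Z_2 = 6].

The intervention sets Z_2=6 in all 5 units regardless of Z_1. Recomputing Z_3 per unit gives 7, 7, 7, 7, 8; average 7.2.
Conditioning on Z_2=6 selects the 2 unit(s) with Z_1 ∈ {-2, 0}. Their Z_3 values: 7, 7. Mean = 7.
Difference = 7.2 − 7 = 0.2.

0.2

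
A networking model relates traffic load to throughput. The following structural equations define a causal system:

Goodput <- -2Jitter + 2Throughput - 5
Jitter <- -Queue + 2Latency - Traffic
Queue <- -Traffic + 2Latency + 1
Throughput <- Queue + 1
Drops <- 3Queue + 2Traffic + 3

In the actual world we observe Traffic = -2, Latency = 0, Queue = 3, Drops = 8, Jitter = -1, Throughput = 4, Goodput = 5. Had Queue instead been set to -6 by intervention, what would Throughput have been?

The intervention breaks the incoming arrows to Queue: Queue <- -Traffic + 2Latency + 1 no longer applies, and Queue = -6.
Throughput = Queue + 1  [with Queue=-6]  = -5

-5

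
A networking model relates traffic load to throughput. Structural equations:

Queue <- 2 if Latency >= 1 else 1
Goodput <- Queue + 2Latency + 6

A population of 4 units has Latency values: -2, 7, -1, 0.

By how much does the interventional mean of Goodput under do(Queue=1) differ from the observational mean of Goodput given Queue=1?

Every unit gets Queue=1 under the intervention. Goodput values become 3, 21, 5, 7; E[Goodput|do(Queue=1)] = 9.
Conditioning on Queue=1 selects the 3 unit(s) with Latency ∈ {-2, -1, 0}. Their Goodput values: 3, 5, 7. Mean = 5.
Difference = 9 − 5 = 4.

4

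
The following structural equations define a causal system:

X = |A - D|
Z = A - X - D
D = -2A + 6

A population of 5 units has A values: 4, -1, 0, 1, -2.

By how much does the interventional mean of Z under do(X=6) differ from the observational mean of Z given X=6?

The intervention sets X=6 in all 5 units regardless of A. Recomputing Z per unit gives 0, -15, -12, -9, -18; average -10.8.
Conditioning on X=6 selects the 2 unit(s) with A ∈ {4, 0}. Their Z values: 0, -12. Mean = -6.
Difference = -10.8 − (-6) = -4.8.

-4.8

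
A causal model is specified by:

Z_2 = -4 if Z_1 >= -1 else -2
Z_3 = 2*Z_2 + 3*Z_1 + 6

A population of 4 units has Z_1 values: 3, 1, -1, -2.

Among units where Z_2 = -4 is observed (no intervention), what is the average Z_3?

Observing Z_2=-4 restricts to units where Z_2's equation naturally yields -4: Z_1 ∈ {3, 1, -1}. In that subpopulation Z_3 = 7, 1, -5, mean 1.

1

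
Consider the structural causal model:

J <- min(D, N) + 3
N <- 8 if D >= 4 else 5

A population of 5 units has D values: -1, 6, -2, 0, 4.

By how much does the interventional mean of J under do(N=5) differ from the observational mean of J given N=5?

do(N=5) breaks N's dependence on D. With N=5 fixed, J across the units is 2, 8, 1, 3, 7, mean 4.2.
Observing N=5 restricts to units where N's equation naturally yields 5: D ∈ {-1, -2, 0}. In that subpopulation J = 2, 1, 3, mean 2.
Difference = 4.2 − 2 = 2.2.

2.2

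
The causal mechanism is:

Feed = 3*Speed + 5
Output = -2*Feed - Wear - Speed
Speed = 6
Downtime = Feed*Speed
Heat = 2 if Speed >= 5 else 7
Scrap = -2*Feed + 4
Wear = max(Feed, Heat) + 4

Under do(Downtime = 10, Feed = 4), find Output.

Under do(Downtime = 10, Feed = 4), each intervened variable's structural equation is replaced by its fixed value.
Heat = 2 if Speed >= 5 else 7  [with Speed=6]  = 2
Wear = max(Feed, Heat) + 4  [with Feed=4, Heat=2]  = 8
Output = -2*Feed - Wear - Speed  [with Feed=4, Wear=8, Speed=6]  = -22

-22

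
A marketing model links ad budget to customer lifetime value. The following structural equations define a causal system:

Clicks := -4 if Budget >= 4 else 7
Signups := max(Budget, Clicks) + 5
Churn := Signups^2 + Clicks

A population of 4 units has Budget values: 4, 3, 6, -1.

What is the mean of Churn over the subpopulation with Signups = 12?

151

Observing Signups=12 restricts to units where Signups's equation naturally yields 12: Budget ∈ {3, -1}. In that subpopulation Churn = 151, 151, mean 151.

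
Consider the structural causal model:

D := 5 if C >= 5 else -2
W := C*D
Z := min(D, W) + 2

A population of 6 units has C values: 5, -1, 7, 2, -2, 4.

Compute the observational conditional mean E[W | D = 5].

Observing D=5 restricts to units where D's equation naturally yields 5: C ∈ {5, 7}. In that subpopulation W = 25, 35, mean 30.

30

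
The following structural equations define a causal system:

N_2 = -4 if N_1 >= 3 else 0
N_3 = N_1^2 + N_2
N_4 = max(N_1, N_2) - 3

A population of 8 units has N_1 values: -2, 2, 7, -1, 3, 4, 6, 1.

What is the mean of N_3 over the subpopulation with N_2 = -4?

Observing N_2=-4 restricts to units where N_2's equation naturally yields -4: N_1 ∈ {7, 3, 4, 6}. In that subpopulation N_3 = 45, 5, 12, 32, mean 23.5.

23.5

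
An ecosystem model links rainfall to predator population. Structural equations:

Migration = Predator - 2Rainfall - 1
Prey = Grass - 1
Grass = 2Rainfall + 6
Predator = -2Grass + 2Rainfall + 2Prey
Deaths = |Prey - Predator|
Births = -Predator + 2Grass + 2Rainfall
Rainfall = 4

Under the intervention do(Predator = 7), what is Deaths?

Under do(Predator=7), the mechanism Predator = -2Grass + 2Rainfall + 2Prey is discarded; Predator is fixed at 7.
Grass = 2Rainfall + 6  [with Rainfall=4]  = 14
Prey = Grass - 1  [with Grass=14]  = 13
Deaths = |Prey - Predator|  [with Prey=13, Predator=7]  = 6

6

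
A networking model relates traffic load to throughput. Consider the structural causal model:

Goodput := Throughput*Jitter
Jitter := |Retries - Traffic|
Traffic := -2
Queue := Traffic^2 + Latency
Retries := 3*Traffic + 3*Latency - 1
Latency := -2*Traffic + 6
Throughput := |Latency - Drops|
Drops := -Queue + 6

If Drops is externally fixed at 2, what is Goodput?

do(Drops=2) replaces the equation Drops := -Queue + 6 with the constant Drops = 2.
Latency = -2*Traffic + 6  [with Traffic=-2]  = 10
Retries = 3*Traffic + 3*Latency - 1  [with Traffic=-2, Latency=10]  = 23
Jitter = |Retries - Traffic|  [with Retries=23, Traffic=-2]  = 25
Throughput = |Latency - Drops|  [with Latency=10, Drops=2]  = 8
Goodput = Throughput*Jitter  [with Throughput=8, Jitter=25]  = 200

200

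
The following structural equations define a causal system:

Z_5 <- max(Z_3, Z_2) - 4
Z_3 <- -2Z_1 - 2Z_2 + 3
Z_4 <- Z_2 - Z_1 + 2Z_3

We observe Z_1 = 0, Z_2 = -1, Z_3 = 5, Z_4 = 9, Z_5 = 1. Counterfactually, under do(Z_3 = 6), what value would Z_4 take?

The intervention breaks the incoming arrows to Z_3: Z_3 <- -2Z_1 - 2Z_2 + 3 no longer applies, and Z_3 = 6.
Z_4 = Z_2 - Z_1 + 2Z_3  [with Z_2=-1, Z_1=0, Z_3=6]  = 11

11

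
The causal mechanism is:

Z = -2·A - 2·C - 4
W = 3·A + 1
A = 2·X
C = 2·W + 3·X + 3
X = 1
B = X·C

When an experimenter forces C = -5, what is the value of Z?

Under do(C=-5), the mechanism C = 2·W + 3·X + 3 is discarded; C is fixed at -5.
A = 2·X  [with X=1]  = 2
Z = -2·A - 2·C - 4  [with A=2, C=-5]  = 2

2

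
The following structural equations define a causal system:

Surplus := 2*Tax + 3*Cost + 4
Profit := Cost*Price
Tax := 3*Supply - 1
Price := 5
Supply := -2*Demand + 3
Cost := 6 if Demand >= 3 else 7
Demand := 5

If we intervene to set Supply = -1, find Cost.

6

The intervention breaks the incoming arrows to Supply: Supply := -2*Demand + 3 no longer applies, and Supply = -1.
Cost is not downstream of the intervention, so its value is determined by the original equations.
Cost = 6 if Demand >= 3 else 7  [with Demand=5]  = 6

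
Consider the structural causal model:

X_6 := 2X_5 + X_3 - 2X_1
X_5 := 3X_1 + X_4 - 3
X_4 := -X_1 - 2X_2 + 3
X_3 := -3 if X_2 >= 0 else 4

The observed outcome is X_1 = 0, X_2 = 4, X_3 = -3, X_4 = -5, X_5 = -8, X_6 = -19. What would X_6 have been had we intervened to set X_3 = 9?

-7

The intervention breaks the incoming arrows to X_3: X_3 := -3 if X_2 >= 0 else 4 no longer applies, and X_3 = 9.
X_4 = -X_1 - 2X_2 + 3  [with X_1=0, X_2=4]  = -5
X_5 = 3X_1 + X_4 - 3  [with X_1=0, X_4=-5]  = -8
X_6 = 2X_5 + X_3 - 2X_1  [with X_5=-8, X_3=9, X_1=0]  = -7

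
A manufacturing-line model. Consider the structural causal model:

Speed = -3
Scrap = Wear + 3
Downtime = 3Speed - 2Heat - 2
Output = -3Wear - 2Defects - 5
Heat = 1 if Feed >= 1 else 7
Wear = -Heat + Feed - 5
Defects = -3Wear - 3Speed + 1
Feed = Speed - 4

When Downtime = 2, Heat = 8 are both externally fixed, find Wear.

-20

Under do(Downtime = 2, Heat = 8), each intervened variable's structural equation is replaced by its fixed value.
Feed = Speed - 4  [with Speed=-3]  = -7
Wear = -Heat + Feed - 5  [with Heat=8, Feed=-7]  = -20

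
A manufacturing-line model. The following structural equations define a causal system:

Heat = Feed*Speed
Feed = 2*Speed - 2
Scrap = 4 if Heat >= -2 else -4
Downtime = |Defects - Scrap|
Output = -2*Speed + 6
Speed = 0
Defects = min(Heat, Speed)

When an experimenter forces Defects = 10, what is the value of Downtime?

The intervention breaks the incoming arrows to Defects: Defects = min(Heat, Speed) no longer applies, and Defects = 10.
Feed = 2*Speed - 2  [with Speed=0]  = -2
Heat = Feed*Speed  [with Feed=-2, Speed=0]  = 0
Scrap = 4 if Heat >= -2 else -4  [with Heat=0]  = 4
Downtime = |Defects - Scrap|  [with Defects=10, Scrap=4]  = 6

6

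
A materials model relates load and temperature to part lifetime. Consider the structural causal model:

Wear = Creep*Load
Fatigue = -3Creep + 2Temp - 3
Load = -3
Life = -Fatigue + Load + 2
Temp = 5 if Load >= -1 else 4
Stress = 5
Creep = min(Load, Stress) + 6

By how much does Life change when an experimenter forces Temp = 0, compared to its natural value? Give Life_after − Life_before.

8

The intervention breaks the incoming arrows to Temp: Temp = 5 if Load >= -1 else 4 no longer applies, and Temp = 0.
Creep = min(Load, Stress) + 6  [with Load=-3, Stress=5]  = 3
Fatigue = -3Creep + 2Temp - 3  [with Creep=3, Temp=0]  = -12
Life = -Fatigue + Load + 2  [with Fatigue=-12, Load=-3]  = 11
Without intervention: Temp = 5 if Load >= -1 else 4  [with Load=-3]  = 4; Creep = min(Load, Stress) + 6  [with Load=-3, Stress=5]  = 3; Fatigue = -3Creep + 2Temp - 3  [with Creep=3, Temp=4]  = -4; Life = -Fatigue + Load + 2  [with Fatigue=-4, Load=-3]  = 3.
Change = 11 − 3 = 8.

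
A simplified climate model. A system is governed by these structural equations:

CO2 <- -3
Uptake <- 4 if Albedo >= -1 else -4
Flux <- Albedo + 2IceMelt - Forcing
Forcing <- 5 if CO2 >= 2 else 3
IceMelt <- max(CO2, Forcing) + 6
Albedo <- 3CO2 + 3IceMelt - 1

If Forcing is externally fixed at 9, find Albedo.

35

Under do(Forcing=9), the mechanism Forcing <- 5 if CO2 >= 2 else 3 is discarded; Forcing is fixed at 9.
IceMelt = max(CO2, Forcing) + 6  [with CO2=-3, Forcing=9]  = 15
Albedo = 3CO2 + 3IceMelt - 1  [with CO2=-3, IceMelt=15]  = 35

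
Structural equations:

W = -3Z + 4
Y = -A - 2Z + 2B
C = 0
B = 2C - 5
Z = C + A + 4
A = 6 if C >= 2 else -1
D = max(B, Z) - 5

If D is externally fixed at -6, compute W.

-5

Intervening sets D = -6 and removes its equation (D = max(B, Z) - 5).
Since W is not a descendant of the intervened variable, it is unaffected.
A = 6 if C >= 2 else -1  [with C=0]  = -1
Z = C + A + 4  [with C=0, A=-1]  = 3
W = -3Z + 4  [with Z=3]  = -5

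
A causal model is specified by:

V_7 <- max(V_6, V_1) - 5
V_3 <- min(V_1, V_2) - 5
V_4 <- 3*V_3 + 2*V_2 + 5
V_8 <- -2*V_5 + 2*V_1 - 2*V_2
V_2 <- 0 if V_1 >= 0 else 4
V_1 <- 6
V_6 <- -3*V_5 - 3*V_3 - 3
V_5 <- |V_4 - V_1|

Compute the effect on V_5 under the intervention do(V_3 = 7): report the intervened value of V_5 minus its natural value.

do(V_3=7) replaces the equation V_3 <- min(V_1, V_2) - 5 with the constant V_3 = 7.
V_2 = 0 if V_1 >= 0 else 4  [with V_1=6]  = 0
V_4 = 3*V_3 + 2*V_2 + 5  [with V_3=7, V_2=0]  = 26
V_5 = |V_4 - V_1|  [with V_4=26, V_1=6]  = 20
Without intervention: V_2 = 0 if V_1 >= 0 else 4  [with V_1=6]  = 0; V_3 = min(V_1, V_2) - 5  [with V_1=6, V_2=0]  = -5; V_4 = 3*V_3 + 2*V_2 + 5  [with V_3=-5, V_2=0]  = -10; V_5 = |V_4 - V_1|  [with V_4=-10, V_1=6]  = 16.
Change = 20 − 16 = 4.

4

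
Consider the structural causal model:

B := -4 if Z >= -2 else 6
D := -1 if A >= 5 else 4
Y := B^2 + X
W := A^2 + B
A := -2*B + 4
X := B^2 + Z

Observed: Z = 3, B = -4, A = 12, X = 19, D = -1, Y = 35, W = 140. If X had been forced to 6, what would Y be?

22

Under do(X=6), the mechanism X := B^2 + Z is discarded; X is fixed at 6.
B = -4 if Z >= -2 else 6  [with Z=3]  = -4
Y = B^2 + X  [with B=-4, X=6]  = 22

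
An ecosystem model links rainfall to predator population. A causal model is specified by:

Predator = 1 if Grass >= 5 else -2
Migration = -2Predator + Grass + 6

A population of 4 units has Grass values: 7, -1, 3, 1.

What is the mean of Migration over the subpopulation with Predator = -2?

Conditioning on Predator=-2 selects the 3 unit(s) with Grass ∈ {-1, 3, 1}. Their Migration values: 9, 13, 11. Mean = 11.

11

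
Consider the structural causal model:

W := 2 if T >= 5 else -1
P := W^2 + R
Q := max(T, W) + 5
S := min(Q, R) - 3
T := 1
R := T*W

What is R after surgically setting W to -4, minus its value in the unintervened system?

Under do(W=-4), the mechanism W := 2 if T >= 5 else -1 is discarded; W is fixed at -4.
R = T*W  [with T=1, W=-4]  = -4
Without intervention: W = 2 if T >= 5 else -1  [with T=1]  = -1; R = T*W  [with T=1, W=-1]  = -1.
Change = -4 − (-1) = -3.

-3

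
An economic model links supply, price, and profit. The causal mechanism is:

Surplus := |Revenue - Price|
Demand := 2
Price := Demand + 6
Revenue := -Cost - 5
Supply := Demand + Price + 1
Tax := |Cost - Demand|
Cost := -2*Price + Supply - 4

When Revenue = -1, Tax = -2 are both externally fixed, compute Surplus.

9

Under do(Revenue = -1, Tax = -2), each intervened variable's structural equation is replaced by its fixed value.
Price = Demand + 6  [with Demand=2]  = 8
Surplus = |Revenue - Price|  [with Revenue=-1, Price=8]  = 9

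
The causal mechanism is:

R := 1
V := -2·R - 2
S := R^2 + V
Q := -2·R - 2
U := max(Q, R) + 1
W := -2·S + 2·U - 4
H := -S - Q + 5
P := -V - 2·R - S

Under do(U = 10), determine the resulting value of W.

The intervention breaks the incoming arrows to U: U := max(Q, R) + 1 no longer applies, and U = 10.
V = -2·R - 2  [with R=1]  = -4
S = R^2 + V  [with R=1, V=-4]  = -3
W = -2·S + 2·U - 4  [with S=-3, U=10]  = 22

22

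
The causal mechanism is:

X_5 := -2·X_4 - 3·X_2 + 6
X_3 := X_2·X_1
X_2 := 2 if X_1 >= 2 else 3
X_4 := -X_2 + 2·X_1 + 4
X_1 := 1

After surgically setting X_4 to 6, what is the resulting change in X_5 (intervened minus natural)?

Intervening sets X_4 = 6 and removes its equation (X_4 := -X_2 + 2·X_1 + 4).
X_2 = 2 if X_1 >= 2 else 3  [with X_1=1]  = 3
X_5 = -2·X_4 - 3·X_2 + 6  [with X_4=6, X_2=3]  = -15
Without intervention: X_2 = 2 if X_1 >= 2 else 3  [with X_1=1]  = 3; X_4 = -X_2 + 2·X_1 + 4  [with X_2=3, X_1=1]  = 3; X_5 = -2·X_4 - 3·X_2 + 6  [with X_4=3, X_2=3]  = -9.
Change = -15 − (-9) = -6.

-6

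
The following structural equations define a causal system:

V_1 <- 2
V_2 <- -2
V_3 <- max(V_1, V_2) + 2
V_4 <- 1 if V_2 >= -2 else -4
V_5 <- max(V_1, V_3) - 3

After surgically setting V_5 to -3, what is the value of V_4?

1

The intervention breaks the incoming arrows to V_5: V_5 <- max(V_1, V_3) - 3 no longer applies, and V_5 = -3.
Since V_4 is not a descendant of the intervened variable, it is unaffected.
V_4 = 1 if V_2 >= -2 else -4  [with V_2=-2]  = 1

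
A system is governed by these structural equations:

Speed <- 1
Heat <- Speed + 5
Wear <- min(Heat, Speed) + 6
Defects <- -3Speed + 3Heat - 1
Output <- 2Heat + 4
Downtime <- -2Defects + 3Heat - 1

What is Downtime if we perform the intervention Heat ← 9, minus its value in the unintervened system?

-9

Under do(Heat=9), the mechanism Heat <- Speed + 5 is discarded; Heat is fixed at 9.
Defects = -3Speed + 3Heat - 1  [with Speed=1, Heat=9]  = 23
Downtime = -2Defects + 3Heat - 1  [with Defects=23, Heat=9]  = -20
Without intervention: Heat = Speed + 5  [with Speed=1]  = 6; Defects = -3Speed + 3Heat - 1  [with Speed=1, Heat=6]  = 14; Downtime = -2Defects + 3Heat - 1  [with Defects=14, Heat=6]  = -11.
Change = -20 − (-11) = -9.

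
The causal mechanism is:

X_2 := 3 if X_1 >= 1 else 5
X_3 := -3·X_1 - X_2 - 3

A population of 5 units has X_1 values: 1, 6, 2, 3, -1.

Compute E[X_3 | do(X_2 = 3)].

Every unit gets X_2=3 under the intervention. X_3 values become -9, -24, -12, -15, -3; E[X_3|do(X_2=3)] = -12.6.

-12.6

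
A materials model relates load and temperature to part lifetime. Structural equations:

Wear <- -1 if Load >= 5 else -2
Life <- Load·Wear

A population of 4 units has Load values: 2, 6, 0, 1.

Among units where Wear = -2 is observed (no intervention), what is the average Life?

-2

Observing Wear=-2 restricts to units where Wear's equation naturally yields -2: Load ∈ {2, 0, 1}. In that subpopulation Life = -4, 0, -2, mean -2.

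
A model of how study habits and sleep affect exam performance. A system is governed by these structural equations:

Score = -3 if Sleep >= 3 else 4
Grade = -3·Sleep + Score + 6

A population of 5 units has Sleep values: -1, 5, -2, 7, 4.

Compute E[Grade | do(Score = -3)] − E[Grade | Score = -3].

8.2

The intervention sets Score=-3 in all 5 units regardless of Sleep. Recomputing Grade per unit gives 6, -12, 9, -18, -9; average -4.8.
E[Grade|Score=-3] averages over only the 3 units with Score=-3 (Sleep = 5, 7, 4): Grade = -12, -18, -9, mean -13.
Difference = -4.8 − (-13) = 8.2.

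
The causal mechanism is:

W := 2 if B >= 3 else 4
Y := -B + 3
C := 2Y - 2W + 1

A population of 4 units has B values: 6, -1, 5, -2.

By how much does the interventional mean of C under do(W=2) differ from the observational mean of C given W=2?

Every unit gets W=2 under the intervention. C values become -9, 5, -7, 7; E[C|do(W=2)] = -1.
E[C|W=2] averages over only the 2 units with W=2 (B = 6, 5): C = -9, -7, mean -8.
Difference = -1 − (-8) = 7.

7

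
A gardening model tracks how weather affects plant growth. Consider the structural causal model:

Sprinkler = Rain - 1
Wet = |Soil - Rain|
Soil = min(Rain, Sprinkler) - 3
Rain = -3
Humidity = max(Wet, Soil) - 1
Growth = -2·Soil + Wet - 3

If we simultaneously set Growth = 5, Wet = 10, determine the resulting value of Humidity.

9

Setting Growth = 5, Wet = 10 by intervention discards those variables' equations.
Sprinkler = Rain - 1  [with Rain=-3]  = -4
Soil = min(Rain, Sprinkler) - 3  [with Rain=-3, Sprinkler=-4]  = -7
Humidity = max(Wet, Soil) - 1  [with Wet=10, Soil=-7]  = 9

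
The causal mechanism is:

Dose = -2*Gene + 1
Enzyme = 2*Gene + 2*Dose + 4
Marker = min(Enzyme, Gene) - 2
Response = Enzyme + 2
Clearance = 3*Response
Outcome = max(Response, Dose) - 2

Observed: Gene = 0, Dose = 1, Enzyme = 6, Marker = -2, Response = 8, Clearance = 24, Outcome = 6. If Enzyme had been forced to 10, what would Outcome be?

10

The intervention breaks the incoming arrows to Enzyme: Enzyme = 2*Gene + 2*Dose + 4 no longer applies, and Enzyme = 10.
Dose = -2*Gene + 1  [with Gene=0]  = 1
Response = Enzyme + 2  [with Enzyme=10]  = 12
Outcome = max(Response, Dose) - 2  [with Response=12, Dose=1]  = 10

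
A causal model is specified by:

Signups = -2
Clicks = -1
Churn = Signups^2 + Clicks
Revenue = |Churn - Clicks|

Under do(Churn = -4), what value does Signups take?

Under do(Churn=-4), the mechanism Churn = Signups^2 + Clicks is discarded; Churn is fixed at -4.
Since Signups is not a descendant of the intervened variable, it is unaffected.

-2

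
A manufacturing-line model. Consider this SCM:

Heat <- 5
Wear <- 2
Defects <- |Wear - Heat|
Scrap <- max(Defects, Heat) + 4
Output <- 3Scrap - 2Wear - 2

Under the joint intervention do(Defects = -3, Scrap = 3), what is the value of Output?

3

Setting Defects = -3, Scrap = 3 by intervention discards those variables' equations.
Output = 3Scrap - 2Wear - 2  [with Scrap=3, Wear=2]  = 3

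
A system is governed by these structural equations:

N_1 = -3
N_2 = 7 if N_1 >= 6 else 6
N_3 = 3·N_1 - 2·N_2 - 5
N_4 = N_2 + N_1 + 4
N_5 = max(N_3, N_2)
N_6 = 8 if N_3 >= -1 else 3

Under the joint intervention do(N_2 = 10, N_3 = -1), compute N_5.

Under do(N_2 = 10, N_3 = -1), each intervened variable's structural equation is replaced by its fixed value.
N_5 = max(N_3, N_2)  [with N_3=-1, N_2=10]  = 10

10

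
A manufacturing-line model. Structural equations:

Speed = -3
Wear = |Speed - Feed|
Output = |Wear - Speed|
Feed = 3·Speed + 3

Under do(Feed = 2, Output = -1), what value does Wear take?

The joint intervention fixes Feed = 2, Output = -1, removing each variable's own equation.
Wear = |Speed - Feed|  [with Speed=-3, Feed=2]  = 5

5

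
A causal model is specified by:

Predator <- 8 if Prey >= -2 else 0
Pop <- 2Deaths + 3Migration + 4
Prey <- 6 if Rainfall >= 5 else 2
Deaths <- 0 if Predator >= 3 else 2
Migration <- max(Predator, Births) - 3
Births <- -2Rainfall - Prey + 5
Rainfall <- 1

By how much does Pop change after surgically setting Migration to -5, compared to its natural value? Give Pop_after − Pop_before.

Intervening sets Migration = -5 and removes its equation (Migration <- max(Predator, Births) - 3).
Prey = 6 if Rainfall >= 5 else 2  [with Rainfall=1]  = 2
Predator = 8 if Prey >= -2 else 0  [with Prey=2]  = 8
Deaths = 0 if Predator >= 3 else 2  [with Predator=8]  = 0
Pop = 2Deaths + 3Migration + 4  [with Deaths=0, Migration=-5]  = -11
Without intervention: Prey = 6 if Rainfall >= 5 else 2  [with Rainfall=1]  = 2; Predator = 8 if Prey >= -2 else 0  [with Prey=2]  = 8; Births = -2Rainfall - Prey + 5  [with Rainfall=1, Prey=2]  = 1; Deaths = 0 if Predator >= 3 else 2  [with Predator=8]  = 0; Migration = max(Predator, Births) - 3  [with Predator=8, Births=1]  = 5; Pop = 2Deaths + 3Migration + 4  [with Deaths=0, Migration=5]  = 19.
Change = -11 − 19 = -30.

-30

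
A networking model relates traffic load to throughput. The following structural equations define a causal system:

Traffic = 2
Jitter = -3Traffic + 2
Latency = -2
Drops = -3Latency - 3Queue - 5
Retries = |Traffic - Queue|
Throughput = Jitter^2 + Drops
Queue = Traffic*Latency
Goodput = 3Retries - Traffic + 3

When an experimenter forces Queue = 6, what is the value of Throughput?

-1

The intervention breaks the incoming arrows to Queue: Queue = Traffic*Latency no longer applies, and Queue = 6.
Drops = -3Latency - 3Queue - 5  [with Latency=-2, Queue=6]  = -17
Jitter = -3Traffic + 2  [with Traffic=2]  = -4
Throughput = Jitter^2 + Drops  [with Jitter=-4, Drops=-17]  = -1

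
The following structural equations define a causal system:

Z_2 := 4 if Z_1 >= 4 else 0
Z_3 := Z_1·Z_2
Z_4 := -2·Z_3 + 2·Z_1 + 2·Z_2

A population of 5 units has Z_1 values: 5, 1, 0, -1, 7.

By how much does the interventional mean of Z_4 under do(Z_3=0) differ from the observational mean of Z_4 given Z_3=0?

Every unit gets Z_3=0 under the intervention. Z_4 values become 18, 2, 0, -2, 22; E[Z_4|do(Z_3=0)] = 8.
E[Z_4|Z_3=0] averages over only the 3 units with Z_3=0 (Z_1 = 1, 0, -1): Z_4 = 2, 0, -2, mean 0.
Difference = 8 − 0 = 8.

8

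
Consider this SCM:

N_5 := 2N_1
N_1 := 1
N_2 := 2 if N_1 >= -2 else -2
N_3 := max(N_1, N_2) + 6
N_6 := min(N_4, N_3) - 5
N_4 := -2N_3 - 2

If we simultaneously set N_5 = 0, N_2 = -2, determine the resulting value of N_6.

The joint intervention fixes N_5 = 0, N_2 = -2, removing each variable's own equation.
N_3 = max(N_1, N_2) + 6  [with N_1=1, N_2=-2]  = 7
N_4 = -2N_3 - 2  [with N_3=7]  = -16
N_6 = min(N_4, N_3) - 5  [with N_4=-16, N_3=7]  = -21

-21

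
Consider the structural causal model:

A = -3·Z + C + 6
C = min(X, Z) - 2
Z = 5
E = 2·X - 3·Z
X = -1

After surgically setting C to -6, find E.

Under do(C=-6), the mechanism C = min(X, Z) - 2 is discarded; C is fixed at -6.
Since E is not a descendant of the intervened variable, it is unaffected.
E = 2·X - 3·Z  [with X=-1, Z=5]  = -17

-17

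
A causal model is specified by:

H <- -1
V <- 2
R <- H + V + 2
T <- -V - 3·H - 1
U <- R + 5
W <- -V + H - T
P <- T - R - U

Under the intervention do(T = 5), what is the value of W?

Under do(T=5), the mechanism T <- -V - 3·H - 1 is discarded; T is fixed at 5.
W = -V + H - T  [with V=2, H=-1, T=5]  = -8

-8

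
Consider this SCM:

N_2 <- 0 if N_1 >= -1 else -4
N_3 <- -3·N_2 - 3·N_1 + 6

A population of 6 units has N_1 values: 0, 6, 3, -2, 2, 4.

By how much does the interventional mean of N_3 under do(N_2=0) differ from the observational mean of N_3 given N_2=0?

2.5

The intervention sets N_2=0 in all 6 units regardless of N_1. Recomputing N_3 per unit gives 6, -12, -3, 12, 0, -6; average -0.5.
Conditioning on N_2=0 selects the 5 unit(s) with N_1 ∈ {0, 6, 3, 2, 4}. Their N_3 values: 6, -12, -3, 0, -6. Mean = -3.
Difference = -0.5 − (-3) = 2.5.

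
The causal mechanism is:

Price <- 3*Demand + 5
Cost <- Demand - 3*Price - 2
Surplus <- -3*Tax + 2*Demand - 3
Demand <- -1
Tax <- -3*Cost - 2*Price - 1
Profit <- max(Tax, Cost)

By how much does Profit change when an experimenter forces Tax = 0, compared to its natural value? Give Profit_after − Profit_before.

-22

Intervening sets Tax = 0 and removes its equation (Tax <- -3*Cost - 2*Price - 1).
Price = 3*Demand + 5  [with Demand=-1]  = 2
Cost = Demand - 3*Price - 2  [with Demand=-1, Price=2]  = -9
Profit = max(Tax, Cost)  [with Tax=0, Cost=-9]  = 0
Without intervention: Price = 3*Demand + 5  [with Demand=-1]  = 2; Cost = Demand - 3*Price - 2  [with Demand=-1, Price=2]  = -9; Tax = -3*Cost - 2*Price - 1  [with Cost=-9, Price=2]  = 22; Profit = max(Tax, Cost)  [with Tax=22, Cost=-9]  = 22.
Change = 0 − 22 = -22.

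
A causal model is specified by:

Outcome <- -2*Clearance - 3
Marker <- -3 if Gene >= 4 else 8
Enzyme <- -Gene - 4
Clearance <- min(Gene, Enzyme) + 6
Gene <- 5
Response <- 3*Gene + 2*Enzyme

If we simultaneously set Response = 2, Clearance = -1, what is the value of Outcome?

-1

The joint intervention fixes Response = 2, Clearance = -1, removing each variable's own equation.
Outcome = -2*Clearance - 3  [with Clearance=-1]  = -1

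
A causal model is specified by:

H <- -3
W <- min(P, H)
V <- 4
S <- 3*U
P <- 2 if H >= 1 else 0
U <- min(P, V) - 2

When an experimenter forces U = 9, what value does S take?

Intervening sets U = 9 and removes its equation (U <- min(P, V) - 2).
S = 3*U  [with U=9]  = 27

27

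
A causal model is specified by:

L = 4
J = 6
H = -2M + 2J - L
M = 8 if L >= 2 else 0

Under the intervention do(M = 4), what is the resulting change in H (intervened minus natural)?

The intervention breaks the incoming arrows to M: M = 8 if L >= 2 else 0 no longer applies, and M = 4.
H = -2M + 2J - L  [with M=4, J=6, L=4]  = 0
Without intervention: M = 8 if L >= 2 else 0  [with L=4]  = 8; H = -2M + 2J - L  [with M=8, J=6, L=4]  = -8.
Change = 0 − (-8) = 8.

8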